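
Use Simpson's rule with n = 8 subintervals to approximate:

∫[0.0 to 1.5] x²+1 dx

f(x) = x²+1
a = 0.0, b = 1.5, n = 8
h = (b - a)/n = 0.187500

Simpson's rule: (h/3)[f(x₀) + 4f(x₁) + 2f(x₂) + ... + f(xₙ)]

x_0 = 0.0000, f(x_0) = 1.000000, coefficient = 1
x_1 = 0.1875, f(x_1) = 1.035156, coefficient = 4
x_2 = 0.3750, f(x_2) = 1.140625, coefficient = 2
x_3 = 0.5625, f(x_3) = 1.316406, coefficient = 4
x_4 = 0.7500, f(x_4) = 1.562500, coefficient = 2
x_5 = 0.9375, f(x_5) = 1.878906, coefficient = 4
x_6 = 1.1250, f(x_6) = 2.265625, coefficient = 2
x_7 = 1.3125, f(x_7) = 2.722656, coefficient = 4
x_8 = 1.5000, f(x_8) = 3.250000, coefficient = 1

I ≈ (0.187500/3) × 42.000000 = 2.625000
Exact value: 2.625000
Error: 0.000000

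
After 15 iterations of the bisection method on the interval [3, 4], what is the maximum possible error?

Bisection error bound: |error| ≤ (b-a)/2^n
|error| ≤ (4 - 3)/2^15 = 1/2^15
|error| ≤ 0.0000305176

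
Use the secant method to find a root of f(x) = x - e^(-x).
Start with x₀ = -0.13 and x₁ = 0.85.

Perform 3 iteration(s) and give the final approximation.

f(x) = x - e^(-x)
x₀ = -0.13, x₁ = 0.85

Secant formula: x_{n+1} = x_n - f(x_n)(x_n - x_{n-1})/(f(x_n) - f(x_{n-1}))

Iteration 1:
  f(-0.130000) = -1.268828
  f(0.850000) = 0.422585
  x_2 = 0.850000 - 0.422585×(0.850000 - (-0.130000))/(0.422585 - (-1.268828))
       = 0.605155
Iteration 2:
  f(0.850000) = 0.422585
  f(0.605155) = 0.059166
  x_3 = 0.605155 - 0.059166×(0.605155 - 0.850000)/(0.059166 - 0.422585)
       = 0.565294
Iteration 3:
  f(0.605155) = 0.059166
  f(0.565294) = -0.002899
  x_4 = 0.565294 - (-0.002899)×(0.565294 - 0.605155)/(-0.002899 - 0.059166)
       = 0.567156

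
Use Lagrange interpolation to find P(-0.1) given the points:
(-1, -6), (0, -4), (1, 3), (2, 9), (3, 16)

Lagrange interpolation formula:
P(x) = Σ yᵢ × Lᵢ(x)
where Lᵢ(x) = Π_{j≠i} (x - xⱼ)/(xᵢ - xⱼ)

L_0(-0.1) = (-0.1 - 0)/(-1 - 0) × (-0.1 - 1)/(-1 - 1) × (-0.1 - 2)/(-1 - 2) × (-0.1 - 3)/(-1 - 3) = 0.029838
L_1(-0.1) = (-0.1 - (-1))/(0 - (-1)) × (-0.1 - 1)/(0 - 1) × (-0.1 - 2)/(0 - 2) × (-0.1 - 3)/(0 - 3) = 1.074150
L_2(-0.1) = (-0.1 - (-1))/(1 - (-1)) × (-0.1 - 0)/(1 - 0) × (-0.1 - 2)/(1 - 2) × (-0.1 - 3)/(1 - 3) = -0.146475
L_3(-0.1) = (-0.1 - (-1))/(2 - (-1)) × (-0.1 - 0)/(2 - 0) × (-0.1 - 1)/(2 - 1) × (-0.1 - 3)/(2 - 3) = 0.051150
L_4(-0.1) = (-0.1 - (-1))/(3 - (-1)) × (-0.1 - 0)/(3 - 0) × (-0.1 - 1)/(3 - 1) × (-0.1 - 2)/(3 - 2) = -0.008663

P(-0.1) = (-6)×L_0(-0.1) + (-4)×L_1(-0.1) + 3×L_2(-0.1) + 9×L_3(-0.1) + 16×L_4(-0.1)
P(-0.1) = -4.593300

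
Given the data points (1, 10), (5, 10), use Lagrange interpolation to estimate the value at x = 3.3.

Lagrange interpolation formula:
P(x) = Σ yᵢ × Lᵢ(x)
where Lᵢ(x) = Π_{j≠i} (x - xⱼ)/(xᵢ - xⱼ)

L_0(3.3) = (3.3 - 5)/(1 - 5) = 0.425000
L_1(3.3) = (3.3 - 1)/(5 - 1) = 0.575000

P(3.3) = 10×L_0(3.3) + 10×L_1(3.3)
P(3.3) = 10.000000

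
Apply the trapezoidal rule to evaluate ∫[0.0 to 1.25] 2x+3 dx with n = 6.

f(x) = 2x+3
a = 0.0, b = 1.25, n = 6
h = (b - a)/n = 0.208333

Trapezoidal rule: (h/2)[f(x₀) + 2f(x₁) + 2f(x₂) + ... + f(xₙ)]

x_0 = 0.0000, f(x_0) = 3.000000, coefficient = 1
x_1 = 0.2083, f(x_1) = 3.416667, coefficient = 2
x_2 = 0.4167, f(x_2) = 3.833333, coefficient = 2
x_3 = 0.6250, f(x_3) = 4.250000, coefficient = 2
x_4 = 0.8333, f(x_4) = 4.666667, coefficient = 2
x_5 = 1.0417, f(x_5) = 5.083333, coefficient = 2
x_6 = 1.2500, f(x_6) = 5.500000, coefficient = 1

I ≈ (0.208333/2) × 51.000000 = 5.312500
Exact value: 5.312500
Error: 0.000000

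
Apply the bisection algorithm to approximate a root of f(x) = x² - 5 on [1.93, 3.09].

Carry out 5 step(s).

f(x) = x² - 5
Initial interval: [1.93, 3.09]

Iteration 1:
  c_1 = (1.930000 + 3.090000)/2 = 2.510000
  f(c_1) = f(2.510000) = 1.300100
  f(a) × f(c) < 0, new interval: [1.930000, 2.510000]
Iteration 2:
  c_2 = (1.930000 + 2.510000)/2 = 2.220000
  f(c_2) = f(2.220000) = -0.071600
  f(a) × f(c) ≥ 0, new interval: [2.220000, 2.510000]
Iteration 3:
  c_3 = (2.220000 + 2.510000)/2 = 2.365000
  f(c_3) = f(2.365000) = 0.593225
  f(a) × f(c) < 0, new interval: [2.220000, 2.365000]
Iteration 4:
  c_4 = (2.220000 + 2.365000)/2 = 2.292500
  f(c_4) = f(2.292500) = 0.255556
  f(a) × f(c) < 0, new interval: [2.220000, 2.292500]
Iteration 5:
  c_5 = (2.220000 + 2.292500)/2 = 2.256250
  f(c_5) = f(2.256250) = 0.090664
  f(a) × f(c) < 0, new interval: [2.220000, 2.256250]

After 5 iteration(s), the approximation is c_5 = 2.256250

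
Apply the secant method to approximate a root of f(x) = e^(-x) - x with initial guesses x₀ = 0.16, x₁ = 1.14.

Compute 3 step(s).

f(x) = e^(-x) - x
x₀ = 0.16, x₁ = 1.14

Secant formula: x_{n+1} = x_n - f(x_n)(x_n - x_{n-1})/(f(x_n) - f(x_{n-1}))

Iteration 1:
  f(0.160000) = 0.692144
  f(1.140000) = -0.820181
  x_2 = 1.140000 - (-0.820181)×(1.140000 - 0.160000)/(-0.820181 - 0.692144)
       = 0.608515
Iteration 2:
  f(1.140000) = -0.820181
  f(0.608515) = -0.064357
  x_3 = 0.608515 - (-0.064357)×(0.608515 - 1.140000)/(-0.064357 - (-0.820181))
       = 0.563260
Iteration 3:
  f(0.608515) = -0.064357
  f(0.563260) = 0.006090
  x_4 = 0.563260 - 0.006090×(0.563260 - 0.608515)/(0.006090 - (-0.064357))
       = 0.567172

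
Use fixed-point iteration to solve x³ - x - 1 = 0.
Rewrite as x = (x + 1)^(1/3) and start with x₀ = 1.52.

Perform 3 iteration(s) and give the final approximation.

Equation: x³ - x - 1 = 0
Fixed-point form: x = (x + 1)^(1/3)
x₀ = 1.52

x_1 = g(1.520000) = 1.360818
x_2 = g(1.360818) = 1.331540
x_3 = g(1.331540) = 1.326013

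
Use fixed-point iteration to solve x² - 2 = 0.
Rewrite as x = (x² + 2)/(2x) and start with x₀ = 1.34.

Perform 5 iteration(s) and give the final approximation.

Equation: x² - 2 = 0
Fixed-point form: x = (x² + 2)/(2x)
x₀ = 1.34

x_1 = g(1.340000) = 1.416269
x_2 = g(1.416269) = 1.414215
x_3 = g(1.414215) = 1.414214
x_4 = g(1.414214) = 1.414214
x_5 = g(1.414214) = 1.414214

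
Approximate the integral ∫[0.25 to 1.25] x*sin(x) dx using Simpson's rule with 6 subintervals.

f(x) = x*sin(x)
a = 0.25, b = 1.25, n = 6
h = (b - a)/n = 0.166667

Simpson's rule: (h/3)[f(x₀) + 4f(x₁) + 2f(x₂) + ... + f(xₙ)]

x_0 = 0.2500, f(x_0) = 0.061851, coefficient = 1
x_1 = 0.4167, f(x_1) = 0.168631, coefficient = 4
x_2 = 0.5833, f(x_2) = 0.321305, coefficient = 2
x_3 = 0.7500, f(x_3) = 0.511229, coefficient = 4
x_4 = 0.9167, f(x_4) = 0.727446, coefficient = 2
x_5 = 1.0833, f(x_5) = 0.957151, coefficient = 4
x_6 = 1.2500, f(x_6) = 1.186231, coefficient = 1

I ≈ (0.166667/3) × 9.893630 = 0.549646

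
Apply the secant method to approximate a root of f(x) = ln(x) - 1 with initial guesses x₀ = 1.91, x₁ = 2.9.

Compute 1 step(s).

f(x) = ln(x) - 1
x₀ = 1.91, x₁ = 2.9

Secant formula: x_{n+1} = x_n - f(x_n)(x_n - x_{n-1})/(f(x_n) - f(x_{n-1}))

Iteration 1:
  f(1.910000) = -0.352897
  f(2.900000) = 0.064711
  x_2 = 2.900000 - 0.064711×(2.900000 - 1.910000)/(0.064711 - (-0.352897))
       = 2.746594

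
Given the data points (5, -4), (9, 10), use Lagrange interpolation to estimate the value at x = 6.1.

Lagrange interpolation formula:
P(x) = Σ yᵢ × Lᵢ(x)
where Lᵢ(x) = Π_{j≠i} (x - xⱼ)/(xᵢ - xⱼ)

L_0(6.1) = (6.1 - 9)/(5 - 9) = 0.725000
L_1(6.1) = (6.1 - 5)/(9 - 5) = 0.275000

P(6.1) = (-4)×L_0(6.1) + 10×L_1(6.1)
P(6.1) = -0.150000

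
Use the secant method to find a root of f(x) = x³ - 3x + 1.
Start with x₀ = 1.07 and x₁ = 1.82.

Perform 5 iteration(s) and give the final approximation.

f(x) = x³ - 3x + 1
x₀ = 1.07, x₁ = 1.82

Secant formula: x_{n+1} = x_n - f(x_n)(x_n - x_{n-1})/(f(x_n) - f(x_{n-1}))

Iteration 1:
  f(1.070000) = -0.984957
  f(1.820000) = 1.568568
  x_2 = 1.820000 - 1.568568×(1.820000 - 1.070000)/(1.568568 - (-0.984957))
       = 1.359293
Iteration 2:
  f(1.820000) = 1.568568
  f(1.359293) = -0.566343
  x_3 = 1.359293 - (-0.566343)×(1.359293 - 1.820000)/(-0.566343 - 1.568568)
       = 1.481508
Iteration 3:
  f(1.359293) = -0.566343
  f(1.481508) = -0.192812
  x_4 = 1.481508 - (-0.192812)×(1.481508 - 1.359293)/(-0.192812 - (-0.566343))
       = 1.544594
Iteration 4:
  f(1.481508) = -0.192812
  f(1.544594) = 0.051264
  x_5 = 1.544594 - 0.051264×(1.544594 - 1.481508)/(0.051264 - (-0.192812))
       = 1.531344
Iteration 5:
  f(1.544594) = 0.051264
  f(1.531344) = -0.003009
  x_6 = 1.531344 - (-0.003009)×(1.531344 - 1.544594)/(-0.003009 - 0.051264)
       = 1.532078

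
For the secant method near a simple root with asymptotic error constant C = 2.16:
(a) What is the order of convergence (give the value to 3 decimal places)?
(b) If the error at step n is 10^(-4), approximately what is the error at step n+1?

(a) Secant method has superlinear convergence with order φ = (1+√5)/2 ≈ 1.618.
    This means |e_{n+1}| ≈ C|e_n|^1.618.

(b) With |e_n| = 10^(-4) and C = 2.16:
    |e_{n+1}| ≈ 2.16 × (10^(-4))^1.618 = 2.16 × 10^(-6.47)

(a) ≈ 1.618 (golden ratio); (b) |e_{n+1}| ≈ 7.283e-07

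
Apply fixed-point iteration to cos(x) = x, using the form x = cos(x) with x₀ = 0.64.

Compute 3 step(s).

Equation: cos(x) = x
Fixed-point form: x = cos(x)
x₀ = 0.64

x_1 = g(0.640000) = 0.802096
x_2 = g(0.802096) = 0.695202
x_3 = g(0.695202) = 0.767924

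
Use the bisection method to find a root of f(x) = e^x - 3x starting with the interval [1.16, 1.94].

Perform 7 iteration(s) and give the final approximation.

f(x) = e^x - 3x
Initial interval: [1.16, 1.94]

Iteration 1:
  c_1 = (1.160000 + 1.940000)/2 = 1.550000
  f(c_1) = f(1.550000) = 0.061470
  f(a) × f(c) < 0, new interval: [1.160000, 1.550000]
Iteration 2:
  c_2 = (1.160000 + 1.550000)/2 = 1.355000
  f(c_2) = f(1.355000) = -0.188239
  f(a) × f(c) ≥ 0, new interval: [1.355000, 1.550000]
Iteration 3:
  c_3 = (1.355000 + 1.550000)/2 = 1.452500
  f(c_3) = f(1.452500) = -0.083714
  f(a) × f(c) ≥ 0, new interval: [1.452500, 1.550000]
Iteration 4:
  c_4 = (1.452500 + 1.550000)/2 = 1.501250
  f(c_4) = f(1.501250) = -0.016455
  f(a) × f(c) ≥ 0, new interval: [1.501250, 1.550000]
Iteration 5:
  c_5 = (1.501250 + 1.550000)/2 = 1.525625
  f(c_5) = f(1.525625) = 0.021141
  f(a) × f(c) < 0, new interval: [1.501250, 1.525625]
Iteration 6:
  c_6 = (1.501250 + 1.525625)/2 = 1.513437
  f(c_6) = f(1.513437) = 0.002006
  f(a) × f(c) < 0, new interval: [1.501250, 1.513437]
Iteration 7:
  c_7 = (1.501250 + 1.513437)/2 = 1.507344
  f(c_7) = f(1.507344) = -0.007309
  f(a) × f(c) ≥ 0, new interval: [1.507344, 1.513437]

After 7 iteration(s), the approximation is c_7 = 1.507344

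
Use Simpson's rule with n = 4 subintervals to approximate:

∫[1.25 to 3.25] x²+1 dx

f(x) = x²+1
a = 1.25, b = 3.25, n = 4
h = (b - a)/n = 0.500000

Simpson's rule: (h/3)[f(x₀) + 4f(x₁) + 2f(x₂) + ... + f(xₙ)]

x_0 = 1.2500, f(x_0) = 2.562500, coefficient = 1
x_1 = 1.7500, f(x_1) = 4.062500, coefficient = 4
x_2 = 2.2500, f(x_2) = 6.062500, coefficient = 2
x_3 = 2.7500, f(x_3) = 8.562500, coefficient = 4
x_4 = 3.2500, f(x_4) = 11.562500, coefficient = 1

I ≈ (0.500000/3) × 76.750000 = 12.791667
Exact value: 12.791667
Error: 0.000000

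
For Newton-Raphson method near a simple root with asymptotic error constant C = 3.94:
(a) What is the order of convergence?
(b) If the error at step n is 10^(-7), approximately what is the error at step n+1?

(a) Newton-Raphson has quadratic (order 2) convergence near simple roots.
    This means |e_{n+1}| ≈ C|e_n|².

(b) With |e_n| = 10^(-7) and C = 3.94:
    |e_{n+1}| ≈ 3.94 × (10^(-7))² = 3.94 × 10^(-14)

(a) 2 (quadratic); (b) |e_{n+1}| ≈ 3.940e-14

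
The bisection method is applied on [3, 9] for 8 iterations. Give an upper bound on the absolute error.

Bisection error bound: |error| ≤ (b-a)/2^n
|error| ≤ (9 - 3)/2^8 = 6/2^8
|error| ≤ 0.0234375000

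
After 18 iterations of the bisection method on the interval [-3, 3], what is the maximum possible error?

Bisection error bound: |error| ≤ (b-a)/2^n
|error| ≤ (3 - (-3))/2^18 = 6/2^18
|error| ≤ 0.0000228882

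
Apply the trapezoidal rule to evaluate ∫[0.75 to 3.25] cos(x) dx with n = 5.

f(x) = cos(x)
a = 0.75, b = 3.25, n = 5
h = (b - a)/n = 0.500000

Trapezoidal rule: (h/2)[f(x₀) + 2f(x₁) + 2f(x₂) + ... + f(xₙ)]

x_0 = 0.7500, f(x_0) = 0.731689, coefficient = 1
x_1 = 1.2500, f(x_1) = 0.315322, coefficient = 2
x_2 = 1.7500, f(x_2) = -0.178246, coefficient = 2
x_3 = 2.2500, f(x_3) = -0.628174, coefficient = 2
x_4 = 2.7500, f(x_4) = -0.924302, coefficient = 2
x_5 = 3.2500, f(x_5) = -0.994130, coefficient = 1

I ≈ (0.500000/2) × -3.093240 = -0.773310
Exact value: -0.789834
Error: 0.016524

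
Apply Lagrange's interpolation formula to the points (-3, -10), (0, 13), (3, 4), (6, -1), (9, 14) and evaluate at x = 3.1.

Lagrange interpolation formula:
P(x) = Σ yᵢ × Lᵢ(x)
where Lᵢ(x) = Π_{j≠i} (x - xⱼ)/(xᵢ - xⱼ)

L_0(3.1) = (3.1 - 0)/(-3 - 0) × (3.1 - 3)/(-3 - 3) × (3.1 - 6)/(-3 - 6) × (3.1 - 9)/(-3 - 9) = 0.002728
L_1(3.1) = (3.1 - (-3))/(0 - (-3)) × (3.1 - 3)/(0 - 3) × (3.1 - 6)/(0 - 6) × (3.1 - 9)/(0 - 9) = -0.021476
L_2(3.1) = (3.1 - (-3))/(3 - (-3)) × (3.1 - 0)/(3 - 0) × (3.1 - 6)/(3 - 6) × (3.1 - 9)/(3 - 9) = 0.998611
L_3(3.1) = (3.1 - (-3))/(6 - (-3)) × (3.1 - 0)/(6 - 0) × (3.1 - 3)/(6 - 3) × (3.1 - 9)/(6 - 9) = 0.022957
L_4(3.1) = (3.1 - (-3))/(9 - (-3)) × (3.1 - 0)/(9 - 0) × (3.1 - 3)/(9 - 3) × (3.1 - 6)/(9 - 6) = -0.002821

P(3.1) = (-10)×L_0(3.1) + 13×L_1(3.1) + 4×L_2(3.1) + (-1)×L_3(3.1) + 14×L_4(3.1)
P(3.1) = 3.625530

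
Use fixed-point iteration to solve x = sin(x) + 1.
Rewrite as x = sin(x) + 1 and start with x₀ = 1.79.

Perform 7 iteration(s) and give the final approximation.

Equation: x = sin(x) + 1
Fixed-point form: x = sin(x) + 1
x₀ = 1.79

x_1 = g(1.790000) = 1.976071
x_2 = g(1.976071) = 1.918994
x_3 = g(1.918994) = 1.939989
x_4 = g(1.939989) = 1.932619
x_5 = g(1.932619) = 1.935253
x_6 = g(1.935253) = 1.934317
x_7 = g(1.934317) = 1.934651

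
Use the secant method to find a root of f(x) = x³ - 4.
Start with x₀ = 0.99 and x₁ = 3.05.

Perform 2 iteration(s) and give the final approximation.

f(x) = x³ - 4
x₀ = 0.99, x₁ = 3.05

Secant formula: x_{n+1} = x_n - f(x_n)(x_n - x_{n-1})/(f(x_n) - f(x_{n-1}))

Iteration 1:
  f(0.990000) = -3.029701
  f(3.050000) = 24.372625
  x_2 = 3.050000 - 24.372625×(3.050000 - 0.990000)/(24.372625 - (-3.029701))
       = 1.217761
Iteration 2:
  f(3.050000) = 24.372625
  f(1.217761) = -2.194131
  x_3 = 1.217761 - (-2.194131)×(1.217761 - 3.050000)/(-2.194131 - 24.372625)
       = 1.369085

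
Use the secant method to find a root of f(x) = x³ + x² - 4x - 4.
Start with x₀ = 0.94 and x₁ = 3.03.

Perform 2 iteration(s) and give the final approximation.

f(x) = x³ + x² - 4x - 4
x₀ = 0.94, x₁ = 3.03

Secant formula: x_{n+1} = x_n - f(x_n)(x_n - x_{n-1})/(f(x_n) - f(x_{n-1}))

Iteration 1:
  f(0.940000) = -6.045816
  f(3.030000) = 20.879027
  x_2 = 3.030000 - 20.879027×(3.030000 - 0.940000)/(20.879027 - (-6.045816))
       = 1.409297
Iteration 2:
  f(3.030000) = 20.879027
  f(1.409297) = -4.852038
  x_3 = 1.409297 - (-4.852038)×(1.409297 - 3.030000)/(-4.852038 - 20.879027)
       = 1.714909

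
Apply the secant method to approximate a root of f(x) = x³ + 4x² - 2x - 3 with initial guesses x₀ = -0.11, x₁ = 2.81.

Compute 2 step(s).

f(x) = x³ + 4x² - 2x - 3
x₀ = -0.11, x₁ = 2.81

Secant formula: x_{n+1} = x_n - f(x_n)(x_n - x_{n-1})/(f(x_n) - f(x_{n-1}))

Iteration 1:
  f(-0.110000) = -2.732931
  f(2.810000) = 45.152441
  x_2 = 2.810000 - 45.152441×(2.810000 - (-0.110000))/(45.152441 - (-2.732931))
       = 0.056651
Iteration 2:
  f(2.810000) = 45.152441
  f(0.056651) = -3.100283
  x_3 = 0.056651 - (-3.100283)×(0.056651 - 2.810000)/(-3.100283 - 45.152441)
       = 0.233557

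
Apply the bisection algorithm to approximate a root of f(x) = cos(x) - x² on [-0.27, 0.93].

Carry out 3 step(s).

f(x) = cos(x) - x²
Initial interval: [-0.27, 0.93]

Iteration 1:
  c_1 = (-0.270000 + 0.930000)/2 = 0.330000
  f(c_1) = f(0.330000) = 0.837142
  f(a) × f(c) ≥ 0, new interval: [0.330000, 0.930000]
Iteration 2:
  c_2 = (0.330000 + 0.930000)/2 = 0.630000
  f(c_2) = f(0.630000) = 0.411128
  f(a) × f(c) ≥ 0, new interval: [0.630000, 0.930000]
Iteration 3:
  c_3 = (0.630000 + 0.930000)/2 = 0.780000
  f(c_3) = f(0.780000) = 0.102514
  f(a) × f(c) ≥ 0, new interval: [0.780000, 0.930000]

After 3 iteration(s), the approximation is c_3 = 0.780000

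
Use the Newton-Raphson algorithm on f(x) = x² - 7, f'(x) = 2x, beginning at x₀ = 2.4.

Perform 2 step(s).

f(x) = x² - 7
f'(x) = 2x
x₀ = 2.4

Newton-Raphson formula: x_{n+1} = x_n - f(x_n)/f'(x_n)

Iteration 1:
  f(2.400000) = -1.240000
  f'(2.400000) = 4.800000
  x_1 = 2.400000 - (-1.240000)/4.800000 = 2.658333
Iteration 2:
  f(2.658333) = 0.066736
  f'(2.658333) = 5.316667
  x_2 = 2.658333 - 0.066736/5.316667 = 2.645781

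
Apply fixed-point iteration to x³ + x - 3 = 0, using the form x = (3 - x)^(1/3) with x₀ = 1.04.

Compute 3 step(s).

Equation: x³ + x - 3 = 0
Fixed-point form: x = (3 - x)^(1/3)
x₀ = 1.04

x_1 = g(1.040000) = 1.251465
x_2 = g(1.251465) = 1.204735
x_3 = g(1.204735) = 1.215373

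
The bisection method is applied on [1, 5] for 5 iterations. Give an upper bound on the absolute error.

Bisection error bound: |error| ≤ (b-a)/2^n
|error| ≤ (5 - 1)/2^5 = 4/2^5
|error| ≤ 0.1250000000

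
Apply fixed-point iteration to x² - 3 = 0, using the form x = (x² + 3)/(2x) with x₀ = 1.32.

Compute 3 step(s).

Equation: x² - 3 = 0
Fixed-point form: x = (x² + 3)/(2x)
x₀ = 1.32

x_1 = g(1.320000) = 1.796364
x_2 = g(1.796364) = 1.733202
x_3 = g(1.733202) = 1.732051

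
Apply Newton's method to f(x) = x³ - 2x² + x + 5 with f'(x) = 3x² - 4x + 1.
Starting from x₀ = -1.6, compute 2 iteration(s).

f(x) = x³ - 2x² + x + 5
f'(x) = 3x² - 4x + 1
x₀ = -1.6

Newton-Raphson formula: x_{n+1} = x_n - f(x_n)/f'(x_n)

Iteration 1:
  f(-1.600000) = -5.816000
  f'(-1.600000) = 15.080000
  x_1 = -1.600000 - (-5.816000)/15.080000 = -1.214324
Iteration 2:
  f(-1.214324) = -0.954107
  f'(-1.214324) = 10.281040
  x_2 = -1.214324 - (-0.954107)/10.281040 = -1.121521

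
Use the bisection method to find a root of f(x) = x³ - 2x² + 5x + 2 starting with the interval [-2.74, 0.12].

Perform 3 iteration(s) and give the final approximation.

f(x) = x³ - 2x² + 5x + 2
Initial interval: [-2.74, 0.12]

Iteration 1:
  c_1 = (-2.740000 + 0.120000)/2 = -1.310000
  f(c_1) = f(-1.310000) = -10.230291
  f(a) × f(c) ≥ 0, new interval: [-1.310000, 0.120000]
Iteration 2:
  c_2 = (-1.310000 + 0.120000)/2 = -0.595000
  f(c_2) = f(-0.595000) = -1.893695
  f(a) × f(c) ≥ 0, new interval: [-0.595000, 0.120000]
Iteration 3:
  c_3 = (-0.595000 + 0.120000)/2 = -0.237500
  f(c_3) = f(-0.237500) = 0.686291
  f(a) × f(c) < 0, new interval: [-0.595000, -0.237500]

After 3 iteration(s), the approximation is c_3 = -0.237500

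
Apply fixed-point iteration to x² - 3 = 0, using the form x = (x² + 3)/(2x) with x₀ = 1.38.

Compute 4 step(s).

Equation: x² - 3 = 0
Fixed-point form: x = (x² + 3)/(2x)
x₀ = 1.38

x_1 = g(1.380000) = 1.776957
x_2 = g(1.776957) = 1.732618
x_3 = g(1.732618) = 1.732051
x_4 = g(1.732051) = 1.732051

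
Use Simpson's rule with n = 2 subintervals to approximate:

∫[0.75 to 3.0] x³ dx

f(x) = x³
a = 0.75, b = 3.0, n = 2
h = (b - a)/n = 1.125000

Simpson's rule: (h/3)[f(x₀) + 4f(x₁) + 2f(x₂) + ... + f(xₙ)]

x_0 = 0.7500, f(x_0) = 0.421875, coefficient = 1
x_1 = 1.8750, f(x_1) = 6.591797, coefficient = 4
x_2 = 3.0000, f(x_2) = 27.000000, coefficient = 1

I ≈ (1.125000/3) × 53.789062 = 20.170898
Exact value: 20.170898
Error: 0.000000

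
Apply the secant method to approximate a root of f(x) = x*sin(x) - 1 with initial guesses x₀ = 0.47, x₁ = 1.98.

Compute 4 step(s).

f(x) = x*sin(x) - 1
x₀ = 0.47, x₁ = 1.98

Secant formula: x_{n+1} = x_n - f(x_n)(x_n - x_{n-1})/(f(x_n) - f(x_{n-1}))

Iteration 1:
  f(0.470000) = -0.787143
  f(1.980000) = 0.816527
  x_2 = 1.980000 - 0.816527×(1.980000 - 0.470000)/(0.816527 - (-0.787143))
       = 1.211166
Iteration 2:
  f(1.980000) = 0.816527
  f(1.211166) = 0.133684
  x_3 = 1.211166 - 0.133684×(1.211166 - 1.980000)/(0.133684 - 0.816527)
       = 1.060647
Iteration 3:
  f(1.211166) = 0.133684
  f(1.060647) = -0.074404
  x_4 = 1.060647 - (-0.074404)×(1.060647 - 1.211166)/(-0.074404 - 0.133684)
       = 1.114466
Iteration 4:
  f(1.060647) = -0.074404
  f(1.114466) = 0.000429
  x_5 = 1.114466 - 0.000429×(1.114466 - 1.060647)/(0.000429 - (-0.074404))
       = 1.114158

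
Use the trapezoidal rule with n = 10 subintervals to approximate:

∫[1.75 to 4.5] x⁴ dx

f(x) = x⁴
a = 1.75, b = 4.5, n = 10
h = (b - a)/n = 0.275000

Trapezoidal rule: (h/2)[f(x₀) + 2f(x₁) + 2f(x₂) + ... + f(xₙ)]

x_0 = 1.7500, f(x_0) = 9.378906, coefficient = 1
x_1 = 2.0250, f(x_1) = 16.815125, coefficient = 2
x_2 = 2.3000, f(x_2) = 27.984100, coefficient = 2
x_3 = 2.5750, f(x_3) = 43.965188, coefficient = 2
x_4 = 2.8500, f(x_4) = 65.975006, coefficient = 2
x_5 = 3.1250, f(x_5) = 95.367432, coefficient = 2
x_6 = 3.4000, f(x_6) = 133.633600, coefficient = 2
x_7 = 3.6750, f(x_7) = 182.401907, coefficient = 2
x_8 = 3.9500, f(x_8) = 243.438006, coefficient = 2
x_9 = 4.2250, f(x_9) = 318.644813, coefficient = 2
x_10 = 4.5000, f(x_10) = 410.062500, coefficient = 1

I ≈ (0.275000/2) × 2675.891760 = 367.935117
Exact value: 365.773633
Error: 2.161484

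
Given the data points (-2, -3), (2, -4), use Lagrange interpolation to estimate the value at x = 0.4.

Lagrange interpolation formula:
P(x) = Σ yᵢ × Lᵢ(x)
where Lᵢ(x) = Π_{j≠i} (x - xⱼ)/(xᵢ - xⱼ)

L_0(0.4) = (0.4 - 2)/(-2 - 2) = 0.400000
L_1(0.4) = (0.4 - (-2))/(2 - (-2)) = 0.600000

P(0.4) = (-3)×L_0(0.4) + (-4)×L_1(0.4)
P(0.4) = -3.600000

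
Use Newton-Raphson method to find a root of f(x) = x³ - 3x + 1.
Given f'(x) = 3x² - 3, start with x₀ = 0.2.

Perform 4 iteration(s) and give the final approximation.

f(x) = x³ - 3x + 1
f'(x) = 3x² - 3
x₀ = 0.2

Newton-Raphson formula: x_{n+1} = x_n - f(x_n)/f'(x_n)

Iteration 1:
  f(0.200000) = 0.408000
  f'(0.200000) = -2.880000
  x_1 = 0.200000 - 0.408000/(-2.880000) = 0.341667
Iteration 2:
  f(0.341667) = 0.014885
  f'(0.341667) = -2.649792
  x_2 = 0.341667 - 0.014885/(-2.649792) = 0.347284
Iteration 3:
  f(0.347284) = 0.000033
  f'(0.347284) = -2.638181
  x_3 = 0.347284 - 0.000033/(-2.638181) = 0.347296
Iteration 4:
  f(0.347296) = 0.000000
  f'(0.347296) = -2.638156
  x_4 = 0.347296 - 0.000000/(-2.638156) = 0.347296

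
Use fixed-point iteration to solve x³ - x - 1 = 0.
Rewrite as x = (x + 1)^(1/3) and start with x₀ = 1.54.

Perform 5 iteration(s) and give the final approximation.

Equation: x³ - x - 1 = 0
Fixed-point form: x = (x + 1)^(1/3)
x₀ = 1.54

x_1 = g(1.540000) = 1.364409
x_2 = g(1.364409) = 1.332215
x_3 = g(1.332215) = 1.326140
x_4 = g(1.326140) = 1.324988
x_5 = g(1.324988) = 1.324769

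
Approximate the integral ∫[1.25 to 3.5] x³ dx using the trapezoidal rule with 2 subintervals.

f(x) = x³
a = 1.25, b = 3.5, n = 2
h = (b - a)/n = 1.125000

Trapezoidal rule: (h/2)[f(x₀) + 2f(x₁) + 2f(x₂) + ... + f(xₙ)]

x_0 = 1.2500, f(x_0) = 1.953125, coefficient = 1
x_1 = 2.3750, f(x_1) = 13.396484, coefficient = 2
x_2 = 3.5000, f(x_2) = 42.875000, coefficient = 1

I ≈ (1.125000/2) × 71.621094 = 40.286865
Exact value: 36.905273
Error: 3.381592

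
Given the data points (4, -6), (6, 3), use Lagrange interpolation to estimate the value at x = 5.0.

Lagrange interpolation formula:
P(x) = Σ yᵢ × Lᵢ(x)
where Lᵢ(x) = Π_{j≠i} (x - xⱼ)/(xᵢ - xⱼ)

L_0(5.0) = (5.0 - 6)/(4 - 6) = 0.500000
L_1(5.0) = (5.0 - 4)/(6 - 4) = 0.500000

P(5.0) = (-6)×L_0(5.0) + 3×L_1(5.0)
P(5.0) = -1.500000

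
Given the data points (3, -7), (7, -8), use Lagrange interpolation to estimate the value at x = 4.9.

Lagrange interpolation formula:
P(x) = Σ yᵢ × Lᵢ(x)
where Lᵢ(x) = Π_{j≠i} (x - xⱼ)/(xᵢ - xⱼ)

L_0(4.9) = (4.9 - 7)/(3 - 7) = 0.525000
L_1(4.9) = (4.9 - 3)/(7 - 3) = 0.475000

P(4.9) = (-7)×L_0(4.9) + (-8)×L_1(4.9)
P(4.9) = -7.475000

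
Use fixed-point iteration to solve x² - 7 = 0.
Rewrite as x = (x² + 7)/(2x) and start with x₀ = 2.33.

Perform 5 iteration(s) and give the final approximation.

Equation: x² - 7 = 0
Fixed-point form: x = (x² + 7)/(2x)
x₀ = 2.33

x_1 = g(2.330000) = 2.667146
x_2 = g(2.667146) = 2.645837
x_3 = g(2.645837) = 2.645751
x_4 = g(2.645751) = 2.645751
x_5 = g(2.645751) = 2.645751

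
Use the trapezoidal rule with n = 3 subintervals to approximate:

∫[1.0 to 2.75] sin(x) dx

f(x) = sin(x)
a = 1.0, b = 2.75, n = 3
h = (b - a)/n = 0.583333

Trapezoidal rule: (h/2)[f(x₀) + 2f(x₁) + 2f(x₂) + ... + f(xₙ)]

x_0 = 1.0000, f(x_0) = 0.841471, coefficient = 1
x_1 = 1.5833, f(x_1) = 0.999921, coefficient = 2
x_2 = 2.1667, f(x_2) = 0.827660, coefficient = 2
x_3 = 2.7500, f(x_3) = 0.381661, coefficient = 1

I ≈ (0.583333/2) × 4.878296 = 1.422836
Exact value: 1.464605
Error: 0.041768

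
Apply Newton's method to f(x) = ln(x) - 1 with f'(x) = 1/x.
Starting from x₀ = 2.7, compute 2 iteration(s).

f(x) = ln(x) - 1
f'(x) = 1/x
x₀ = 2.7

Newton-Raphson formula: x_{n+1} = x_n - f(x_n)/f'(x_n)

Iteration 1:
  f(2.700000) = -0.006748
  f'(2.700000) = 0.370370
  x_1 = 2.700000 - (-0.006748)/0.370370 = 2.718220
Iteration 2:
  f(2.718220) = -0.000023
  f'(2.718220) = 0.367888
  x_2 = 2.718220 - (-0.000023)/0.367888 = 2.718282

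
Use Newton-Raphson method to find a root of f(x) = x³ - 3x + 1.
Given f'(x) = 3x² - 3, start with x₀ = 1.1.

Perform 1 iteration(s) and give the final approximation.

f(x) = x³ - 3x + 1
f'(x) = 3x² - 3
x₀ = 1.1

Newton-Raphson formula: x_{n+1} = x_n - f(x_n)/f'(x_n)

Iteration 1:
  f(1.100000) = -0.969000
  f'(1.100000) = 0.630000
  x_1 = 1.100000 - (-0.969000)/0.630000 = 2.638095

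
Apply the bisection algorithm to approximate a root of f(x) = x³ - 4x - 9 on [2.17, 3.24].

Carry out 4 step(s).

f(x) = x³ - 4x - 9
Initial interval: [2.17, 3.24]

Iteration 1:
  c_1 = (2.170000 + 3.240000)/2 = 2.705000
  f(c_1) = f(2.705000) = -0.027447
  f(a) × f(c) ≥ 0, new interval: [2.705000, 3.240000]
Iteration 2:
  c_2 = (2.705000 + 3.240000)/2 = 2.972500
  f(c_2) = f(2.972500) = 5.374285
  f(a) × f(c) < 0, new interval: [2.705000, 2.972500]
Iteration 3:
  c_3 = (2.705000 + 2.972500)/2 = 2.838750
  f(c_3) = f(2.838750) = 2.521071
  f(a) × f(c) < 0, new interval: [2.705000, 2.838750]
Iteration 4:
  c_4 = (2.705000 + 2.838750)/2 = 2.771875
  f(c_4) = f(2.771875) = 1.209622
  f(a) × f(c) < 0, new interval: [2.705000, 2.771875]

After 4 iteration(s), the approximation is c_4 = 2.771875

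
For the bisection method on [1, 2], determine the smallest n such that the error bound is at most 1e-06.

We need (b-a)/2^n ≤ 1e-06
(2 - 1)/2^n ≤ 1e-06
1/2^n ≤ 1e-06
2^n ≥ 1000000
n ≥ log₂(1000000) = 19.93
n ≥ 20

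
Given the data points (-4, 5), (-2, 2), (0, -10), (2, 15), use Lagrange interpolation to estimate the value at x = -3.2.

Lagrange interpolation formula:
P(x) = Σ yᵢ × Lᵢ(x)
where Lᵢ(x) = Π_{j≠i} (x - xⱼ)/(xᵢ - xⱼ)

L_0(-3.2) = (-3.2 - (-2))/(-4 - (-2)) × (-3.2 - 0)/(-4 - 0) × (-3.2 - 2)/(-4 - 2) = 0.416000
L_1(-3.2) = (-3.2 - (-4))/(-2 - (-4)) × (-3.2 - 0)/(-2 - 0) × (-3.2 - 2)/(-2 - 2) = 0.832000
L_2(-3.2) = (-3.2 - (-4))/(0 - (-4)) × (-3.2 - (-2))/(0 - (-2)) × (-3.2 - 2)/(0 - 2) = -0.312000
L_3(-3.2) = (-3.2 - (-4))/(2 - (-4)) × (-3.2 - (-2))/(2 - (-2)) × (-3.2 - 0)/(2 - 0) = 0.064000

P(-3.2) = 5×L_0(-3.2) + 2×L_1(-3.2) + (-10)×L_2(-3.2) + 15×L_3(-3.2)
P(-3.2) = 7.824000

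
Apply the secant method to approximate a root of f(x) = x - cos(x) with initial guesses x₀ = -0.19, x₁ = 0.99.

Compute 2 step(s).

f(x) = x - cos(x)
x₀ = -0.19, x₁ = 0.99

Secant formula: x_{n+1} = x_n - f(x_n)(x_n - x_{n-1})/(f(x_n) - f(x_{n-1}))

Iteration 1:
  f(-0.190000) = -1.172004
  f(0.990000) = 0.441310
  x_2 = 0.990000 - 0.441310×(0.990000 - (-0.190000))/(0.441310 - (-1.172004))
       = 0.667220
Iteration 2:
  f(0.990000) = 0.441310
  f(0.667220) = -0.118325
  x_3 = 0.667220 - (-0.118325)×(0.667220 - 0.990000)/(-0.118325 - 0.441310)
       = 0.735466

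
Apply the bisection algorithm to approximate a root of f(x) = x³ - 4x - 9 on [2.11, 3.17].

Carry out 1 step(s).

f(x) = x³ - 4x - 9
Initial interval: [2.11, 3.17]

Iteration 1:
  c_1 = (2.110000 + 3.170000)/2 = 2.640000
  f(c_1) = f(2.640000) = -1.160256
  f(a) × f(c) ≥ 0, new interval: [2.640000, 3.170000]

After 1 iteration(s), the approximation is c_1 = 2.640000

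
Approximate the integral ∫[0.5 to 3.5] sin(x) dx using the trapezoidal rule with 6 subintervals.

f(x) = sin(x)
a = 0.5, b = 3.5, n = 6
h = (b - a)/n = 0.500000

Trapezoidal rule: (h/2)[f(x₀) + 2f(x₁) + 2f(x₂) + ... + f(xₙ)]

x_0 = 0.5000, f(x_0) = 0.479426, coefficient = 1
x_1 = 1.0000, f(x_1) = 0.841471, coefficient = 2
x_2 = 1.5000, f(x_2) = 0.997495, coefficient = 2
x_3 = 2.0000, f(x_3) = 0.909297, coefficient = 2
x_4 = 2.5000, f(x_4) = 0.598472, coefficient = 2
x_5 = 3.0000, f(x_5) = 0.141120, coefficient = 2
x_6 = 3.5000, f(x_6) = -0.350783, coefficient = 1

I ≈ (0.500000/2) × 7.104353 = 1.776088
Exact value: 1.814039
Error: 0.037951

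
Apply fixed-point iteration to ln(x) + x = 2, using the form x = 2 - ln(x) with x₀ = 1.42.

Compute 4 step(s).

Equation: ln(x) + x = 2
Fixed-point form: x = 2 - ln(x)
x₀ = 1.42

x_1 = g(1.420000) = 1.649343
x_2 = g(1.649343) = 1.499623
x_3 = g(1.499623) = 1.594786
x_4 = g(1.594786) = 1.533260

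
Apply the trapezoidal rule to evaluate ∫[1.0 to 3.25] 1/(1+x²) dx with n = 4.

f(x) = 1/(1+x²)
a = 1.0, b = 3.25, n = 4
h = (b - a)/n = 0.562500

Trapezoidal rule: (h/2)[f(x₀) + 2f(x₁) + 2f(x₂) + ... + f(xₙ)]

x_0 = 1.0000, f(x_0) = 0.500000, coefficient = 1
x_1 = 1.5625, f(x_1) = 0.290579, coefficient = 2
x_2 = 2.1250, f(x_2) = 0.181303, coefficient = 2
x_3 = 2.6875, f(x_3) = 0.121615, coefficient = 2
x_4 = 3.2500, f(x_4) = 0.086486, coefficient = 1

I ≈ (0.562500/2) × 1.773481 = 0.498792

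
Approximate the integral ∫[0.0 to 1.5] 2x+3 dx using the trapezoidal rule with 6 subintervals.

f(x) = 2x+3
a = 0.0, b = 1.5, n = 6
h = (b - a)/n = 0.250000

Trapezoidal rule: (h/2)[f(x₀) + 2f(x₁) + 2f(x₂) + ... + f(xₙ)]

x_0 = 0.0000, f(x_0) = 3.000000, coefficient = 1
x_1 = 0.2500, f(x_1) = 3.500000, coefficient = 2
x_2 = 0.5000, f(x_2) = 4.000000, coefficient = 2
x_3 = 0.7500, f(x_3) = 4.500000, coefficient = 2
x_4 = 1.0000, f(x_4) = 5.000000, coefficient = 2
x_5 = 1.2500, f(x_5) = 5.500000, coefficient = 2
x_6 = 1.5000, f(x_6) = 6.000000, coefficient = 1

I ≈ (0.250000/2) × 54.000000 = 6.750000
Exact value: 6.750000
Error: 0.000000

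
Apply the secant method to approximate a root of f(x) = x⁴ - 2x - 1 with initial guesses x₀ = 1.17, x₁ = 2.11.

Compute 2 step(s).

f(x) = x⁴ - 2x - 1
x₀ = 1.17, x₁ = 2.11

Secant formula: x_{n+1} = x_n - f(x_n)(x_n - x_{n-1})/(f(x_n) - f(x_{n-1}))

Iteration 1:
  f(1.170000) = -1.466113
  f(2.110000) = 14.601194
  x_2 = 2.110000 - 14.601194×(2.110000 - 1.170000)/(14.601194 - (-1.466113))
       = 1.255773
Iteration 2:
  f(2.110000) = 14.601194
  f(1.255773) = -1.024723
  x_3 = 1.255773 - (-1.024723)×(1.255773 - 2.110000)/(-1.024723 - 14.601194)
       = 1.311792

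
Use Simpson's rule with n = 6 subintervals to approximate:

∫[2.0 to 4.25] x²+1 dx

f(x) = x²+1
a = 2.0, b = 4.25, n = 6
h = (b - a)/n = 0.375000

Simpson's rule: (h/3)[f(x₀) + 4f(x₁) + 2f(x₂) + ... + f(xₙ)]

x_0 = 2.0000, f(x_0) = 5.000000, coefficient = 1
x_1 = 2.3750, f(x_1) = 6.640625, coefficient = 4
x_2 = 2.7500, f(x_2) = 8.562500, coefficient = 2
x_3 = 3.1250, f(x_3) = 10.765625, coefficient = 4
x_4 = 3.5000, f(x_4) = 13.250000, coefficient = 2
x_5 = 3.8750, f(x_5) = 16.015625, coefficient = 4
x_6 = 4.2500, f(x_6) = 19.062500, coefficient = 1

I ≈ (0.375000/3) × 201.375000 = 25.171875
Exact value: 25.171875
Error: 0.000000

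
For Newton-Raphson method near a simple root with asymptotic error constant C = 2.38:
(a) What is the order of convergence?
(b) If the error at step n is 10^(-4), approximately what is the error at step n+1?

(a) Newton-Raphson has quadratic (order 2) convergence near simple roots.
    This means |e_{n+1}| ≈ C|e_n|².

(b) With |e_n| = 10^(-4) and C = 2.38:
    |e_{n+1}| ≈ 2.38 × (10^(-4))² = 2.38 × 10^(-8)

(a) 2 (quadratic); (b) |e_{n+1}| ≈ 2.380e-08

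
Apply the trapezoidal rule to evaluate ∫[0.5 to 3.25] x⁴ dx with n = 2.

f(x) = x⁴
a = 0.5, b = 3.25, n = 2
h = (b - a)/n = 1.375000

Trapezoidal rule: (h/2)[f(x₀) + 2f(x₁) + 2f(x₂) + ... + f(xₙ)]

x_0 = 0.5000, f(x_0) = 0.062500, coefficient = 1
x_1 = 1.8750, f(x_1) = 12.359619, coefficient = 2
x_2 = 3.2500, f(x_2) = 111.566406, coefficient = 1

I ≈ (1.375000/2) × 136.348145 = 93.739349
Exact value: 72.511914
Error: 21.227435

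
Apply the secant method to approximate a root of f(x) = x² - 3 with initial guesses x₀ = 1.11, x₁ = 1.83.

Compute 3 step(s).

f(x) = x² - 3
x₀ = 1.11, x₁ = 1.83

Secant formula: x_{n+1} = x_n - f(x_n)(x_n - x_{n-1})/(f(x_n) - f(x_{n-1}))

Iteration 1:
  f(1.110000) = -1.767900
  f(1.830000) = 0.348900
  x_2 = 1.830000 - 0.348900×(1.830000 - 1.110000)/(0.348900 - (-1.767900))
       = 1.711327
Iteration 2:
  f(1.830000) = 0.348900
  f(1.711327) = -0.071362
  x_3 = 1.711327 - (-0.071362)×(1.711327 - 1.830000)/(-0.071362 - 0.348900)
       = 1.731478
Iteration 3:
  f(1.711327) = -0.071362
  f(1.731478) = -0.001985
  x_4 = 1.731478 - (-0.001985)×(1.731478 - 1.711327)/(-0.001985 - (-0.071362))
       = 1.732054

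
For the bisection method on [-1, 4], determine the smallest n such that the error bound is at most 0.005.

We need (b-a)/2^n ≤ 0.005
(4 - (-1))/2^n ≤ 0.005
5/2^n ≤ 0.005
2^n ≥ 1000
n ≥ log₂(1000) = 9.97
n ≥ 10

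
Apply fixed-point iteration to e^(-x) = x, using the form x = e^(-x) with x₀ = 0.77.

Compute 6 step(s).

Equation: e^(-x) = x
Fixed-point form: x = e^(-x)
x₀ = 0.77

x_1 = g(0.770000) = 0.463013
x_2 = g(0.463013) = 0.629384
x_3 = g(0.629384) = 0.532920
x_4 = g(0.532920) = 0.586889
x_5 = g(0.586889) = 0.556055
x_6 = g(0.556055) = 0.573467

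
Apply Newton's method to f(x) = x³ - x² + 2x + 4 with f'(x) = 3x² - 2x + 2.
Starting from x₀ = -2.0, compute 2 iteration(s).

f(x) = x³ - x² + 2x + 4
f'(x) = 3x² - 2x + 2
x₀ = -2.0

Newton-Raphson formula: x_{n+1} = x_n - f(x_n)/f'(x_n)

Iteration 1:
  f(-2.000000) = -12.000000
  f'(-2.000000) = 18.000000
  x_1 = -2.000000 - (-12.000000)/18.000000 = -1.333333
Iteration 2:
  f(-1.333333) = -2.814815
  f'(-1.333333) = 10.000000
  x_2 = -1.333333 - (-2.814815)/10.000000 = -1.051852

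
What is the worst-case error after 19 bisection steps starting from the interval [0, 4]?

Bisection error bound: |error| ≤ (b-a)/2^n
|error| ≤ (4 - 0)/2^19 = 4/2^19
|error| ≤ 0.0000076294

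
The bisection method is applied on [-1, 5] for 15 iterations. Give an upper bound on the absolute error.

Bisection error bound: |error| ≤ (b-a)/2^n
|error| ≤ (5 - (-1))/2^15 = 6/2^15
|error| ≤ 0.0001831055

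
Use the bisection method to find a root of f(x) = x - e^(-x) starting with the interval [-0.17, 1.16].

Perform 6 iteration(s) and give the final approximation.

f(x) = x - e^(-x)
Initial interval: [-0.17, 1.16]

Iteration 1:
  c_1 = (-0.170000 + 1.160000)/2 = 0.495000
  f(c_1) = f(0.495000) = -0.114571
  f(a) × f(c) ≥ 0, new interval: [0.495000, 1.160000]
Iteration 2:
  c_2 = (0.495000 + 1.160000)/2 = 0.827500
  f(c_2) = f(0.827500) = 0.390359
  f(a) × f(c) < 0, new interval: [0.495000, 0.827500]
Iteration 3:
  c_3 = (0.495000 + 0.827500)/2 = 0.661250
  f(c_3) = f(0.661250) = 0.145044
  f(a) × f(c) < 0, new interval: [0.495000, 0.661250]
Iteration 4:
  c_4 = (0.495000 + 0.661250)/2 = 0.578125
  f(c_4) = f(0.578125) = 0.017176
  f(a) × f(c) < 0, new interval: [0.495000, 0.578125]
Iteration 5:
  c_5 = (0.495000 + 0.578125)/2 = 0.536562
  f(c_5) = f(0.536562) = -0.048192
  f(a) × f(c) ≥ 0, new interval: [0.536562, 0.578125]
Iteration 6:
  c_6 = (0.536562 + 0.578125)/2 = 0.557344
  f(c_6) = f(0.557344) = -0.015385
  f(a) × f(c) ≥ 0, new interval: [0.557344, 0.578125]

After 6 iteration(s), the approximation is c_6 = 0.557344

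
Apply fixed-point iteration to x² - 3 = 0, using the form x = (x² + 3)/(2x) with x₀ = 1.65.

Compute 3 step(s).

Equation: x² - 3 = 0
Fixed-point form: x = (x² + 3)/(2x)
x₀ = 1.65

x_1 = g(1.650000) = 1.734091
x_2 = g(1.734091) = 1.732052
x_3 = g(1.732052) = 1.732051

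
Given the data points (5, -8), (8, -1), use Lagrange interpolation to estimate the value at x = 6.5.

Lagrange interpolation formula:
P(x) = Σ yᵢ × Lᵢ(x)
where Lᵢ(x) = Π_{j≠i} (x - xⱼ)/(xᵢ - xⱼ)

L_0(6.5) = (6.5 - 8)/(5 - 8) = 0.500000
L_1(6.5) = (6.5 - 5)/(8 - 5) = 0.500000

P(6.5) = (-8)×L_0(6.5) + (-1)×L_1(6.5)
P(6.5) = -4.500000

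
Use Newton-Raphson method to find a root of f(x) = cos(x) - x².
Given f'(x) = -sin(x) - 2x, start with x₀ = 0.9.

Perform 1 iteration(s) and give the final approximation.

f(x) = cos(x) - x²
f'(x) = -sin(x) - 2x
x₀ = 0.9

Newton-Raphson formula: x_{n+1} = x_n - f(x_n)/f'(x_n)

Iteration 1:
  f(0.900000) = -0.188390
  f'(0.900000) = -2.583327
  x_1 = 0.900000 - (-0.188390)/(-2.583327) = 0.827075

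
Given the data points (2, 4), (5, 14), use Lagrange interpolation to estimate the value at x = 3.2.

Lagrange interpolation formula:
P(x) = Σ yᵢ × Lᵢ(x)
where Lᵢ(x) = Π_{j≠i} (x - xⱼ)/(xᵢ - xⱼ)

L_0(3.2) = (3.2 - 5)/(2 - 5) = 0.600000
L_1(3.2) = (3.2 - 2)/(5 - 2) = 0.400000

P(3.2) = 4×L_0(3.2) + 14×L_1(3.2)
P(3.2) = 8.000000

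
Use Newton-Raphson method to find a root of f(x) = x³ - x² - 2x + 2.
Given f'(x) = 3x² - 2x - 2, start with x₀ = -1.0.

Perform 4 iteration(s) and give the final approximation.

f(x) = x³ - x² - 2x + 2
f'(x) = 3x² - 2x - 2
x₀ = -1.0

Newton-Raphson formula: x_{n+1} = x_n - f(x_n)/f'(x_n)

Iteration 1:
  f(-1.000000) = 2.000000
  f'(-1.000000) = 3.000000
  x_1 = -1.000000 - 2.000000/3.000000 = -1.666667
Iteration 2:
  f(-1.666667) = -2.074074
  f'(-1.666667) = 9.666667
  x_2 = -1.666667 - (-2.074074)/9.666667 = -1.452107
Iteration 3:
  f(-1.452107) = -0.266337
  f'(-1.452107) = 7.230061
  x_3 = -1.452107 - (-0.266337)/7.230061 = -1.415270
Iteration 4:
  f(-1.415270) = -0.007219
  f'(-1.415270) = 6.839506
  x_4 = -1.415270 - (-0.007219)/6.839506 = -1.414214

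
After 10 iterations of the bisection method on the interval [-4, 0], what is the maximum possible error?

Bisection error bound: |error| ≤ (b-a)/2^n
|error| ≤ (0 - (-4))/2^10 = 4/2^10
|error| ≤ 0.0039062500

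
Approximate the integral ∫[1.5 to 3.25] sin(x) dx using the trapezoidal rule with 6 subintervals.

f(x) = sin(x)
a = 1.5, b = 3.25, n = 6
h = (b - a)/n = 0.291667

Trapezoidal rule: (h/2)[f(x₀) + 2f(x₁) + 2f(x₂) + ... + f(xₙ)]

x_0 = 1.5000, f(x_0) = 0.997495, coefficient = 1
x_1 = 1.7917, f(x_1) = 0.975707, coefficient = 2
x_2 = 2.0833, f(x_2) = 0.871503, coefficient = 2
x_3 = 2.3750, f(x_3) = 0.693685, coefficient = 2
x_4 = 2.6667, f(x_4) = 0.457273, coefficient = 2
x_5 = 2.9583, f(x_5) = 0.182235, coefficient = 2
x_6 = 3.2500, f(x_6) = -0.108195, coefficient = 1

I ≈ (0.291667/2) × 7.250106 = 1.057307
Exact value: 1.064867
Error: 0.007560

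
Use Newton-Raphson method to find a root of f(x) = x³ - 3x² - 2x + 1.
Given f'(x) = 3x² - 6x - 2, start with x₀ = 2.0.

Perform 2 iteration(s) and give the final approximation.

f(x) = x³ - 3x² - 2x + 1
f'(x) = 3x² - 6x - 2
x₀ = 2.0

Newton-Raphson formula: x_{n+1} = x_n - f(x_n)/f'(x_n)

Iteration 1:
  f(2.000000) = -7.000000
  f'(2.000000) = -2.000000
  x_1 = 2.000000 - (-7.000000)/(-2.000000) = -1.500000
Iteration 2:
  f(-1.500000) = -6.125000
  f'(-1.500000) = 13.750000
  x_2 = -1.500000 - (-6.125000)/13.750000 = -1.054545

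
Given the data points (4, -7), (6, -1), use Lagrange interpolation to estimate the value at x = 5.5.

Lagrange interpolation formula:
P(x) = Σ yᵢ × Lᵢ(x)
where Lᵢ(x) = Π_{j≠i} (x - xⱼ)/(xᵢ - xⱼ)

L_0(5.5) = (5.5 - 6)/(4 - 6) = 0.250000
L_1(5.5) = (5.5 - 4)/(6 - 4) = 0.750000

P(5.5) = (-7)×L_0(5.5) + (-1)×L_1(5.5)
P(5.5) = -2.500000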